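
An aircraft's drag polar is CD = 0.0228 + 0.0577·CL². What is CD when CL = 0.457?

CD = 0.0228 + 0.0577 × 0.457² = 0.0228 + 0.01205 = 0.0349

CD = 0.0349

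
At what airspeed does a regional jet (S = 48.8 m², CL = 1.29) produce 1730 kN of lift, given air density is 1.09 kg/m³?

v = 225 m/s

L = ½ρv²S·CL ⇒ v = √(2L/(ρ·S·CL))
v = √(2 × 1.73×10^6 / (1.09 × 48.8 × 1.29)) = √50420 = 225 m/s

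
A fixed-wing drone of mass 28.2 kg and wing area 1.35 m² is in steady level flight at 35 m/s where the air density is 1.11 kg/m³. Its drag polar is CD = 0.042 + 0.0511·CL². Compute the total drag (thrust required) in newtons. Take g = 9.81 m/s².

Weight W = mg = 28.2 × 9.81 = 276.64 N; in level flight L = W.
q = ½ρv² = ½ × 1.11 × 35² = 679.9 Pa.
Required CL = L/(qS) = 276.64/(679.9·1.35) = 0.3014.
CD = 0.042 + 0.0511 × 0.3014² = 0.04664.
D = q·S·CD = 679.9 × 1.35 × 0.04664 = 42.81 N

D = 42.8 N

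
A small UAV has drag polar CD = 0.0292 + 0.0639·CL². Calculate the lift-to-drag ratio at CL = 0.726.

CD = 0.0292 + 0.0639 × 0.726² = 0.06288
L/D = CL/CD = 0.726 / 0.06288 = 11.5

L/D = 11.5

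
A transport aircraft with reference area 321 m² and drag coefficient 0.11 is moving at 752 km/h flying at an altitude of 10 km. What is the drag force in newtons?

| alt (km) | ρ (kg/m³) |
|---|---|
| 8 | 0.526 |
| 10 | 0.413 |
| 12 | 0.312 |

At 10 km, from the table: ρ = 0.413 kg/m³.
Convert speed: v = 752 km/h ÷ 3.6 = 208.9 m/s.
D = ½ρv²S·CD = ½ × 0.413 × 208.9² × 321 × 0.11 = 3.18×10^5 N ≈ 318 kN

D = 3.18×10^5 N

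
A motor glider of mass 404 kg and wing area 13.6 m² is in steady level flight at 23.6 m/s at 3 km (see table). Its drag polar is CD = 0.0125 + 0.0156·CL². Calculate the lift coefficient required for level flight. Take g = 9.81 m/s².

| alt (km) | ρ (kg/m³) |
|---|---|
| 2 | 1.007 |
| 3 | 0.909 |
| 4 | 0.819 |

At 3 km, from the table: ρ = 0.909 kg/m³.
Weight W = mg = 404 × 9.81 = 3963.2 N; in level flight L = W.
q = ½ρv² = ½ × 0.909 × 23.6² = 253.1 Pa.
Required CL = L/(qS) = 3963.2/(253.1·13.6) = 1.151.

CL = 1.15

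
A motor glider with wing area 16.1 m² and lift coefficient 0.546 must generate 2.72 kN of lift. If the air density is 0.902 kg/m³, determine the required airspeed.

L = ½ρv²S·CL ⇒ v = √(2L/(ρ·S·CL))
v = √(2 × 2720 / (0.902 × 16.1 × 0.546)) = √686.1 = 26.2 m/s

v = 26.2 m/s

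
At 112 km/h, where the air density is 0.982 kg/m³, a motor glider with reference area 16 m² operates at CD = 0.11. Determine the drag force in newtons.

D = 836 N

Convert speed: v = 112 km/h ÷ 3.6 = 31.11 m/s.
D = ½ρv²S·CD = ½ × 0.982 × 31.11² × 16 × 0.11 = 836 N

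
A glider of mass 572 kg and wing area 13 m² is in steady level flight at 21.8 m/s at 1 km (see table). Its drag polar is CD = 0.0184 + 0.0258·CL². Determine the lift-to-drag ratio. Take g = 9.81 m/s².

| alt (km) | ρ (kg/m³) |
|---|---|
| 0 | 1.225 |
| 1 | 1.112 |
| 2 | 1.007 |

L/D = 18.7

At 1 km, from the table: ρ = 1.112 kg/m³.
In steady level flight, lift balances weight: W = mg = 572 × 9.81 = 5611.3 N.
Dynamic pressure q = 0.5 × 1.112 × 21.8² = 264.2 Pa.
CL = 2W/(ρv²S) = 2×5611.3/(1.112×21.8²×13) = 1.634.
CD = 0.0184 + 0.0258 × 1.634² = 0.08725.
L/D = CL/CD = 1.634 / 0.08725 = 18.7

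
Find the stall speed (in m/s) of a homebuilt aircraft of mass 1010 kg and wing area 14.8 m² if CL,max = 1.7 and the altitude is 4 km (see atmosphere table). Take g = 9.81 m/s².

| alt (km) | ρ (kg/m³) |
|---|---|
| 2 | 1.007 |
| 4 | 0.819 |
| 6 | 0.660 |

At 4 km, from the table: ρ = 0.819 kg/m³.
At stall, lift equals weight: L = W = m·g = 1010 × 9.81 = 9908 N.
From L = ½ρV²S·CL,max = W: V_stall = √(2W/(ρSCL,max)) = √(2·9908/(0.819·14.8·1.7))
V_stall = √961.7 = 31 m/s

V_stall = 31 m/s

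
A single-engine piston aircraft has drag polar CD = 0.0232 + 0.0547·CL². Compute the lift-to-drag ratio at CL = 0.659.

L/D = 14

CD = 0.0232 + 0.0547 × 0.659² = 0.04696
L/D = CL/CD = 0.659 / 0.04696 = 14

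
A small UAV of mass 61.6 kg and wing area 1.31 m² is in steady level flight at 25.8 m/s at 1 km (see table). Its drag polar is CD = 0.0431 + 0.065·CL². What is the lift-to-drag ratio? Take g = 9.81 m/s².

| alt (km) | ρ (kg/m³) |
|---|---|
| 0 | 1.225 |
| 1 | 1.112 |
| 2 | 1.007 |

At 1 km, from the table: ρ = 1.112 kg/m³.
In steady level flight, lift balances weight: W = mg = 61.6 × 9.81 = 604.3 N.
Dynamic pressure q = 0.5 × 1.112 × 25.8² = 370.1 Pa.
CL = 2W/(ρv²S) = 2×604.3/(1.112×25.8²×1.31) = 1.246.
CD = 0.0431 + 0.065 × 1.246² = 0.1441.
L/D = CL/CD = 1.246 / 0.1441 = 8.65

L/D = 8.65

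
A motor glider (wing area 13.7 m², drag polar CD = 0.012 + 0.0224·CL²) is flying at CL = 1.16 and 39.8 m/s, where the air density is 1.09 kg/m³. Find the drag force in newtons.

CD = 0.012 + 0.0224 × 1.16² = 0.04214
D = ½ρv²S·CD = ½ × 1.09 × 39.8² × 13.7 × 0.04214 = 498 N

D = 498 N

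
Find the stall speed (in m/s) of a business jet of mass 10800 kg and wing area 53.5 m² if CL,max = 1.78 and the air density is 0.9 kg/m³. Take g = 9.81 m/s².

V_stall = 49.7 m/s

Weight W = mg = 10800 × 9.81 = 1.059×10^5 N.
From L = ½ρV²S·CL,max = W: V_stall = √(2W/(ρSCL,max)) = √(2·1.059×10^5/(0.9·53.5·1.78))
V_stall = √2472 = 49.7 m/s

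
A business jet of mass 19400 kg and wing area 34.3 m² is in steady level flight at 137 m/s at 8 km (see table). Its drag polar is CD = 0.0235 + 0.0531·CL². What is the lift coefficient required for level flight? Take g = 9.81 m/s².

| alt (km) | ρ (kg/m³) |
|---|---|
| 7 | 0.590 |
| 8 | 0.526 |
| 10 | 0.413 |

CL = 1.12

At 8 km, from the table: ρ = 0.526 kg/m³.
In steady level flight, lift balances weight: W = mg = 19400 × 9.81 = 1.9031×10^5 N.
Dynamic pressure q = 0.5 × 0.526 × 137² = 4936 Pa.
Required CL = L/(qS) = 1.9031×10^5/(4936·34.3) = 1.124.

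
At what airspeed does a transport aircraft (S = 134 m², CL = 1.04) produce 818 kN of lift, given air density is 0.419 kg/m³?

L = ½ρv²S·CL ⇒ v = √(2L/(ρ·S·CL))
v = √(2 × 8.18×10^5 / (0.419 × 134 × 1.04)) = √28020 = 167 m/s

v = 167 m/s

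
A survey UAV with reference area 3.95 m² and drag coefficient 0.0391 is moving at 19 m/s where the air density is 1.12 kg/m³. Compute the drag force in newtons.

D = ½ρv²S·CD = ½ × 1.12 × 19² × 3.95 × 0.0391 = 31.2 N

D = 31.2 N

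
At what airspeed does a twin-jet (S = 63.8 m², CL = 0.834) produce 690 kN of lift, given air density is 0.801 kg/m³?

v = 180 m/s

L = ½ρv²S·CL ⇒ v = √(2L/(ρ·S·CL))
v = √(2 × 6.9×10^5 / (0.801 × 63.8 × 0.834)) = √32380 = 180 m/s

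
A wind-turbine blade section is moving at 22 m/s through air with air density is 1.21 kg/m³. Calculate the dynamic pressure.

q = 293 Pa

q = ½ρv² = ½ × 1.21 × 22² = 293 Pa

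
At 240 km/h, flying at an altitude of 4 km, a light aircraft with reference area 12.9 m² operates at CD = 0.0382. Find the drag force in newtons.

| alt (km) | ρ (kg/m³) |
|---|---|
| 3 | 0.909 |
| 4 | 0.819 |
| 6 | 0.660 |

At 4 km, from the table: ρ = 0.819 kg/m³.
Convert speed: v = 240 km/h ÷ 3.6 = 66.67 m/s.
D = ½ρv²S·CD = ½ × 0.819 × 66.67² × 12.9 × 0.0382 = 897 N

D = 897 N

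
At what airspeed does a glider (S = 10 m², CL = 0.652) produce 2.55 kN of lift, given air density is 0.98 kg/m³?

v = 28.3 m/s

L = ½ρv²S·CL ⇒ v = √(2L/(ρ·S·CL))
v = √(2 × 2550 / (0.98 × 10 × 0.652)) = √798.2 = 28.3 m/s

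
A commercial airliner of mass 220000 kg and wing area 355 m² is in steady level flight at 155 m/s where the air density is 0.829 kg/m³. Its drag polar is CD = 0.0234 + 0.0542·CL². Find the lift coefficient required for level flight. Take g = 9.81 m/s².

Weight W = mg = 220000 × 9.81 = 2.1582×10^6 N; in level flight L = W.
q = ½ρv² = ½ × 0.829 × 155² = 9958 Pa.
Required CL = L/(qS) = 2.1582×10^6/(9958·355) = 0.6105.

CL = 0.61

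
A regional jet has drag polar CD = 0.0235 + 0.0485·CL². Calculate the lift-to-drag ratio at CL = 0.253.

CD = 0.0235 + 0.0485 × 0.253² = 0.0266
L/D = CL/CD = 0.253 / 0.0266 = 9.51

L/D = 9.51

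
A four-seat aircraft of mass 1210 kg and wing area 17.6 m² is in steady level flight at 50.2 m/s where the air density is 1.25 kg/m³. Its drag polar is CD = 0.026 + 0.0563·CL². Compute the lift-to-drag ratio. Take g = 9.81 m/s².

L/D = 11.8

Weight W = mg = 1210 × 9.81 = 11870 N; in level flight L = W.
Dynamic pressure q = 0.5 × 1.25 × 50.2² = 1575 Pa.
CL = 2W/(ρv²S) = 2×11870/(1.25×50.2²×17.6) = 0.4282.
CD = 0.026 + 0.0563 × 0.4282² = 0.03632.
L/D = CL/CD = 0.4282 / 0.03632 = 11.8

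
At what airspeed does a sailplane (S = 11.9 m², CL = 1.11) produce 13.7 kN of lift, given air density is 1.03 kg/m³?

L = ½ρv²S·CL ⇒ v = √(2L/(ρ·S·CL))
v = √(2 × 13700 / (1.03 × 11.9 × 1.11)) = √2014 = 44.9 m/s

v = 44.9 m/s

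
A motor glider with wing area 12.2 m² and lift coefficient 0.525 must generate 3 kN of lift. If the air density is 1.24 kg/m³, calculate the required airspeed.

v = 27.5 m/s

L = ½ρv²S·CL ⇒ v = √(2L/(ρ·S·CL))
v = √(2 × 3000 / (1.24 × 12.2 × 0.525)) = √755.5 = 27.5 m/s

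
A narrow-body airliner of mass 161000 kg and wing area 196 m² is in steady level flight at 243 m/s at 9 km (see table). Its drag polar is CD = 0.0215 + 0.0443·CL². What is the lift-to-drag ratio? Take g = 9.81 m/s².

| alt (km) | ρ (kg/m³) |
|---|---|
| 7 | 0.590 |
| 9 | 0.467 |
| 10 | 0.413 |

At 9 km, from the table: ρ = 0.467 kg/m³.
Level flight ⇒ L = W = m·g = 161000 × 9.81 = 1.5794×10^6 N.
Dynamic pressure q = 0.5 × 0.467 × 243² = 13790 Pa.
Required CL = L/(qS) = 1.5794×10^6/(13790·196) = 0.5844.
CD = 0.0215 + 0.0443 × 0.5844² = 0.03663.
L/D = CL/CD = 0.5844 / 0.03663 = 16

L/D = 16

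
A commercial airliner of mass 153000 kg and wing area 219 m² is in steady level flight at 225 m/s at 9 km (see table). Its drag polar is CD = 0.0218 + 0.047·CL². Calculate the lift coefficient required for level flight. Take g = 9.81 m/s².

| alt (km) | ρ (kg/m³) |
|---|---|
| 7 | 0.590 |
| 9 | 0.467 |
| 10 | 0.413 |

At 9 km, from the table: ρ = 0.467 kg/m³.
Weight W = mg = 153000 × 9.81 = 1.5009×10^6 N; in level flight L = W.
q = ½ρv² = ½ × 0.467 × 225² = 11820 Pa.
CL = 2W/(ρv²S) = 2×1.5009×10^6/(0.467×225²×219) = 0.5798.

CL = 0.58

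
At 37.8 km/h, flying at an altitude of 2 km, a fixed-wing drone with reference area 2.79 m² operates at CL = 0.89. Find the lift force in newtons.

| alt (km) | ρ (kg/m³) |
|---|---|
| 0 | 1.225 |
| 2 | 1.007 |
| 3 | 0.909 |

L = 138 N

At 2 km, from the table: ρ = 1.007 kg/m³.
Convert speed: v = 37.8 km/h ÷ 3.6 = 10.5 m/s.
Dynamic pressure q = ½ρv² = ½ × 1.007 × 10.5² = 55.51 Pa.
L = q·S·CL = 55.51 × 2.79 × 0.89 = 138 N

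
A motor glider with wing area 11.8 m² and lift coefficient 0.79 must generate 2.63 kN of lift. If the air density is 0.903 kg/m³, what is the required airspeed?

L = ½ρv²S·CL ⇒ v = √(2L/(ρ·S·CL))
v = √(2 × 2630 / (0.903 × 11.8 × 0.79)) = √624.9 = 25 m/s

v = 25 m/s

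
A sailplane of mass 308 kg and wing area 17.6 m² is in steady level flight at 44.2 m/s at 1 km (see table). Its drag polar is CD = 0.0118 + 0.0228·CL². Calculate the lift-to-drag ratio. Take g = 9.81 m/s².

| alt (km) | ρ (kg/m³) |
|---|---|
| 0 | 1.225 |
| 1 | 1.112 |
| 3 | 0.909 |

L/D = 12.8

At 1 km, from the table: ρ = 1.112 kg/m³.
In steady level flight, lift balances weight: W = mg = 308 × 9.81 = 3021.5 N.
Dynamic pressure q = 0.5 × 1.112 × 44.2² = 1086 Pa.
CL = 2W/(ρv²S) = 2×3021.5/(1.112×44.2²×17.6) = 0.158.
CD = 0.0118 + 0.0228 × 0.158² = 0.01237.
L/D = CL/CD = 0.158 / 0.01237 = 12.8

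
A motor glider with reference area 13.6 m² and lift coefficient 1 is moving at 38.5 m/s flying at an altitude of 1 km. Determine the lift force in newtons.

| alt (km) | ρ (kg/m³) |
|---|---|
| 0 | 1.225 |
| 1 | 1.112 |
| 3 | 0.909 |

At 1 km, from the table: ρ = 1.112 kg/m³.
L = ½ρv²S·CL = ½ × 1.112 × 38.5² × 13.6 × 1 = 11200 N ≈ 11.2 kN

L = 11200 N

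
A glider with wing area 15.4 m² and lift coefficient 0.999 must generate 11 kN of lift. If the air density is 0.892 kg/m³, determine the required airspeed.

L = ½ρv²S·CL ⇒ v = √(2L/(ρ·S·CL))
v = √(2 × 11000 / (0.892 × 15.4 × 0.999)) = √1603 = 40 m/s

v = 40 m/s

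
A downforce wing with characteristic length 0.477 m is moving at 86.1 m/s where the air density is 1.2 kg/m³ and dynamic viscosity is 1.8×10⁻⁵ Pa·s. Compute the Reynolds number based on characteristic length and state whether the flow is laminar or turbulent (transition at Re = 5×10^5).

Re = ρ·v·c/μ = 1.2 × 86.1 × 0.477 / (1.8×10⁻⁵) = 2.74×10^6
Since 2.74×10^6 > 5×10^5, the flow is turbulent.

Re = 2.74×10^6 (turbulent)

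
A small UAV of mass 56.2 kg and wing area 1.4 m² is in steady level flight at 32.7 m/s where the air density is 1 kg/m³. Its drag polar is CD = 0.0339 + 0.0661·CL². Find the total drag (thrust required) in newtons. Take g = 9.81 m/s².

Weight W = mg = 56.2 × 9.81 = 551.32 N; in level flight L = W.
Dynamic pressure q = 0.5 × 1 × 32.7² = 534.6 Pa.
Required CL = L/(qS) = 551.32/(534.6·1.4) = 0.7366.
CD = 0.0339 + 0.0661 × 0.7366² = 0.06976.
D = q·S·CD = 534.6 × 1.4 × 0.06976 = 52.22 N

D = 52.2 N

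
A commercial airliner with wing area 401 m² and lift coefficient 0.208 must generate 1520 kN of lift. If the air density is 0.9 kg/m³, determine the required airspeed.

v = 201 m/s

L = ½ρv²S·CL ⇒ v = √(2L/(ρ·S·CL))
v = √(2 × 1.52×10^6 / (0.9 × 401 × 0.208)) = √40500 = 201 m/s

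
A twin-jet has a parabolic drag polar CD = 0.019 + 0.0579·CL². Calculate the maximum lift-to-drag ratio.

(L/D)max = 15.1

For CD = CD0 + K·CL², (L/D)max occurs at CL* = √(CD0/K) and equals 1/(2√(K·CD0)).
(L/D)max = 1/(2√(0.0579 × 0.019)) = 1/(2 × 0.03317) = 15.1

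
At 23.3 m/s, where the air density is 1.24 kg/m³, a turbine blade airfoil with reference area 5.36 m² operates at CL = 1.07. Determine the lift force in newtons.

L = 1930 N

Dynamic pressure q = ½ρv² = ½ × 1.24 × 23.3² = 336.6 Pa.
L = q·S·CL = 336.6 × 5.36 × 1.07 = 1930 N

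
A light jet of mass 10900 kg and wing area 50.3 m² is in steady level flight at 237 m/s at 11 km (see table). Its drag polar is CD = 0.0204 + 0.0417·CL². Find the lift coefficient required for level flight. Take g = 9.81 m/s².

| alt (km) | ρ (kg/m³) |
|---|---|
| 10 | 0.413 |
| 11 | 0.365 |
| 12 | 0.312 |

CL = 0.207

At 11 km, from the table: ρ = 0.365 kg/m³.
Weight W = mg = 10900 × 9.81 = 1.0693×10^5 N; in level flight L = W.
Dynamic pressure q = 0.5 × 0.365 × 237² = 10250 Pa.
CL = W/(q·S) = 1.0693×10^5 / (10250 × 50.3) = 0.2074.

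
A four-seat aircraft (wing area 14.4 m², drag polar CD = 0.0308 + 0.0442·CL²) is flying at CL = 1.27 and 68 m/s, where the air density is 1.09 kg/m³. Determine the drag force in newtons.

CD = 0.0308 + 0.0442 × 1.27² = 0.1021
D = ½ρv²S·CD = ½ × 1.09 × 68² × 14.4 × 0.1021 = 3700 N

D = 3700 N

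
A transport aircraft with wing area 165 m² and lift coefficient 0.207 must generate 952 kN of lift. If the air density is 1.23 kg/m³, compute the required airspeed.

L = ½ρv²S·CL ⇒ v = √(2L/(ρ·S·CL))
v = √(2 × 9.52×10^5 / (1.23 × 165 × 0.207)) = √45320 = 213 m/s

v = 213 m/s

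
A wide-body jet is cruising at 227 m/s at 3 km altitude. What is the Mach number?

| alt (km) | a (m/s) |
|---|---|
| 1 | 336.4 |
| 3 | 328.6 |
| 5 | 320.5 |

M = 0.691

At 3 km, from the table: a = 328.6 m/s.
M = v/a = 227 / 328.6 = 0.691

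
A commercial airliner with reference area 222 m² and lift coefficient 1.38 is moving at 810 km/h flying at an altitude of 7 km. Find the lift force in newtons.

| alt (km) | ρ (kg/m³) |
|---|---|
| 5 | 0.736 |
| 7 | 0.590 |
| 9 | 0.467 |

At 7 km, from the table: ρ = 0.590 kg/m³.
Convert speed: v = 810 km/h ÷ 3.6 = 225 m/s.
L = ½ρv²S·CL = ½ × 0.59 × 225² × 222 × 1.38 = 4.58×10^6 N ≈ 4580 kN

L = 4.58×10^6 N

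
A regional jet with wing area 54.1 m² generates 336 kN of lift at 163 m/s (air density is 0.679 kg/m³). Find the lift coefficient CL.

CL = 0.689

From L = ½ρv²S·CL, rearranging gives CL = 2L/(ρv²S).
CL = 2 × 3.36×10^5 / (0.679 × 163² × 54.1) = 0.689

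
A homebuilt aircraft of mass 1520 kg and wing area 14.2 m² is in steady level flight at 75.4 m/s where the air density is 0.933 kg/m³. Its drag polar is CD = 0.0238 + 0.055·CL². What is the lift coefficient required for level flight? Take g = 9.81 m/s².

In steady level flight, lift balances weight: W = mg = 1520 × 9.81 = 14911 N.
q = ½ρv² = ½ × 0.933 × 75.4² = 2652 Pa.
Required CL = L/(qS) = 14911/(2652·14.2) = 0.3959.

CL = 0.396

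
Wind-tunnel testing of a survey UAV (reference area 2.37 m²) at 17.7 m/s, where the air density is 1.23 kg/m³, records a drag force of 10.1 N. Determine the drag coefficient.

From D = ½ρv²S·CD, rearranging gives CD = 2D/(ρv²S).
CD = 2 × 10.1 / (1.23 × 17.7² × 2.37) = 0.0221

CD = 0.0221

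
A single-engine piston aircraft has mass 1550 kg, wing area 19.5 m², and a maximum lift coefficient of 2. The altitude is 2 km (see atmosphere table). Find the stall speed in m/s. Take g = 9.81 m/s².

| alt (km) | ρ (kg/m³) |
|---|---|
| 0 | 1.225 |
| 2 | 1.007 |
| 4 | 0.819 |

At 2 km, from the table: ρ = 1.007 kg/m³.
At stall, lift equals weight: L = W = m·g = 1550 × 9.81 = 15210 N.
V_stall = √(2W/(ρ·S·CL,max)) = √(2 × 15210 / (1.007 × 19.5 × 2))
V_stall = √774.3 = 27.8 m/s

V_stall = 27.8 m/s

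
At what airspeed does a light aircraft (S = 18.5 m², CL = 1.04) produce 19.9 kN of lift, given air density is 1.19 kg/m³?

L = ½ρv²S·CL ⇒ v = √(2L/(ρ·S·CL))
v = √(2 × 19900 / (1.19 × 18.5 × 1.04)) = √1738 = 41.7 m/s

v = 41.7 m/s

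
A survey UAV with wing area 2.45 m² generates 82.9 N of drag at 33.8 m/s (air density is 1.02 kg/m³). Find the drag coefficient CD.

CD = 0.0581

From D = ½ρv²S·CD, rearranging gives CD = 2D/(ρv²S).
CD = 2 × 82.9 / (1.02 × 33.8² × 2.45) = 0.0581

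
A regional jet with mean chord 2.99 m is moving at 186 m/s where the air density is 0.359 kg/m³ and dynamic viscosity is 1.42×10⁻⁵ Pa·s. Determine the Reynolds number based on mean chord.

Re = ρ·v·c/μ = 0.359 × 186 × 2.99 / (1.42×10⁻⁵) = 1.41×10^7

Re = 1.41×10^7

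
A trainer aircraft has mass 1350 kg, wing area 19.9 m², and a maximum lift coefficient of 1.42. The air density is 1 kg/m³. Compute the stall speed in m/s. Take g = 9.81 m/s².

At stall, lift equals weight: L = W = m·g = 1350 × 9.81 = 13240 N.
From L = ½ρV²S·CL,max = W: V_stall = √(2W/(ρSCL,max)) = √(2·13240/(1·19.9·1.42))
V_stall = √937.3 = 30.6 m/s

V_stall = 30.6 m/s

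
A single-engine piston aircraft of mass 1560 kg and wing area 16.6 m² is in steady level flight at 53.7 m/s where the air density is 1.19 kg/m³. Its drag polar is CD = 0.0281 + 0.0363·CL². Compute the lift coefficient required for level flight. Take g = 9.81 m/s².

In steady level flight, lift balances weight: W = mg = 1560 × 9.81 = 15304 N.
Dynamic pressure q = 0.5 × 1.19 × 53.7² = 1716 Pa.
Required CL = L/(qS) = 15304/(1716·16.6) = 0.5373.

CL = 0.537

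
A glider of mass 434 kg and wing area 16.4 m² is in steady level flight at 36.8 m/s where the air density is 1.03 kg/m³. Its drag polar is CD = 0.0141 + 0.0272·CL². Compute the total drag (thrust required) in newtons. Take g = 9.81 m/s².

In steady level flight, lift balances weight: W = mg = 434 × 9.81 = 4257.5 N.
Dynamic pressure q = 0.5 × 1.03 × 36.8² = 697.4 Pa.
CL = W/(q·S) = 4257.5 / (697.4 × 16.4) = 0.3722.
CD = 0.0141 + 0.0272 × 0.3722² = 0.01787.
D = q·S·CD = 697.4 × 16.4 × 0.01787 = 204.4 N

D = 204 N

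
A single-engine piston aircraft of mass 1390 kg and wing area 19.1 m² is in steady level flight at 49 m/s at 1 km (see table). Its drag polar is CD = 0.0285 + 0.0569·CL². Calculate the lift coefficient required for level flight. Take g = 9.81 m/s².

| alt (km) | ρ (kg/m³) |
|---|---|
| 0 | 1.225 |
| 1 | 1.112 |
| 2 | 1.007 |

CL = 0.535

At 1 km, from the table: ρ = 1.112 kg/m³.
In steady level flight, lift balances weight: W = mg = 1390 × 9.81 = 13636 N.
q = ½ρv² = ½ × 1.112 × 49² = 1335 Pa.
CL = W/(q·S) = 13636 / (1335 × 19.1) = 0.5348.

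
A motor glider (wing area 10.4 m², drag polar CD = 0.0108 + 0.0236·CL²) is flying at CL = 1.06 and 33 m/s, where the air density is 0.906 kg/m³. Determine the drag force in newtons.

CD = 0.0108 + 0.0236 × 1.06² = 0.03732
D = ½ρv²S·CD = ½ × 0.906 × 33² × 10.4 × 0.03732 = 191 N

D = 191 N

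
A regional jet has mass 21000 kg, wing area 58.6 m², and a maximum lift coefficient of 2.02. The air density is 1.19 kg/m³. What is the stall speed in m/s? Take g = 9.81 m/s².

V_stall = 54.1 m/s

Stall occurs when L = W at CL,max. W = mg = 21000 × 9.81 = 2.06×10^5 N.
From L = ½ρV²S·CL,max = W: V_stall = √(2W/(ρSCL,max)) = √(2·2.06×10^5/(1.19·58.6·2.02))
V_stall = √2925 = 54.1 m/s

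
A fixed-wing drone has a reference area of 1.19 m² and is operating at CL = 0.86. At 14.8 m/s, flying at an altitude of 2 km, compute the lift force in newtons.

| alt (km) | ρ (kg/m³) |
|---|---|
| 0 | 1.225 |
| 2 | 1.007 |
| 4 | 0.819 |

L = 113 N

At 2 km, from the table: ρ = 1.007 kg/m³.
L = ½ρv²S·CL = ½ × 1.007 × 14.8² × 1.19 × 0.86 = 113 N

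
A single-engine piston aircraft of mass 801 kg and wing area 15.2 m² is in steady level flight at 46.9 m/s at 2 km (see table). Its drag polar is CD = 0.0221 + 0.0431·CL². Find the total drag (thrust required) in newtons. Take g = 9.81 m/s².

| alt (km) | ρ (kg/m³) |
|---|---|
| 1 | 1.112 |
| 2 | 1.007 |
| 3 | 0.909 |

D = 530 N

At 2 km, from the table: ρ = 1.007 kg/m³.
Level flight ⇒ L = W = m·g = 801 × 9.81 = 7857.8 N.
Dynamic pressure q = 0.5 × 1.007 × 46.9² = 1108 Pa.
CL = 2W/(ρv²S) = 2×7857.8/(1.007×46.9²×15.2) = 0.4668.
CD = 0.0221 + 0.0431 × 0.4668² = 0.03149.
D = q·S·CD = 1108 × 15.2 × 0.03149 = 530.1 N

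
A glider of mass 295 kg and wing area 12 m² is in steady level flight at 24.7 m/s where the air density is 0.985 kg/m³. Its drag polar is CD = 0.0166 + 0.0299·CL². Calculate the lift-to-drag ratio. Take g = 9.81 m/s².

L/D = 22.4

Level flight ⇒ L = W = m·g = 295 × 9.81 = 2894 N.
Dynamic pressure q = 0.5 × 0.985 × 24.7² = 300.5 Pa.
Required CL = L/(qS) = 2894/(300.5·12) = 0.8026.
CD = 0.0166 + 0.0299 × 0.8026² = 0.03586.
L/D = CL/CD = 0.8026 / 0.03586 = 22.4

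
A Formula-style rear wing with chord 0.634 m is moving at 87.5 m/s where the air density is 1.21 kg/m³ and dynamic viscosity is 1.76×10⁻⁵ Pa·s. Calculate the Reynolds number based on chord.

Re = 3.81×10^6

Re = ρ·v·c/μ = 1.21 × 87.5 × 0.634 / (1.76×10⁻⁵) = 3.81×10^6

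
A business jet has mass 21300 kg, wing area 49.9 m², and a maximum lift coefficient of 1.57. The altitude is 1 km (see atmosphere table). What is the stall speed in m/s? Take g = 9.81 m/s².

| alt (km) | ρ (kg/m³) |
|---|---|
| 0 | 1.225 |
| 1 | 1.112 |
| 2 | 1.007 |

V_stall = 69.3 m/s

At 1 km, from the table: ρ = 1.112 kg/m³.
Stall occurs when L = W at CL,max. W = mg = 21300 × 9.81 = 2.09×10^5 N.
V_stall = √(2W/(ρ·S·CL,max)) = √(2 × 2.09×10^5 / (1.112 × 49.9 × 1.57))
V_stall = √4797 = 69.3 m/s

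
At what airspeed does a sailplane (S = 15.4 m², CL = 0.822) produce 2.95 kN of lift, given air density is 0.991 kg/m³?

v = 21.7 m/s

L = ½ρv²S·CL ⇒ v = √(2L/(ρ·S·CL))
v = √(2 × 2950 / (0.991 × 15.4 × 0.822)) = √470.3 = 21.7 m/s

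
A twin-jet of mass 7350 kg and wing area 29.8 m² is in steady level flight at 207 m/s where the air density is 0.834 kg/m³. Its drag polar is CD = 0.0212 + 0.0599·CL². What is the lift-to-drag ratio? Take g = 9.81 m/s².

Level flight ⇒ L = W = m·g = 7350 × 9.81 = 72104 N.
q = ½ρv² = ½ × 0.834 × 207² = 17870 Pa.
CL = 2W/(ρv²S) = 2×72104/(0.834×207²×29.8) = 0.1354.
CD = 0.0212 + 0.0599 × 0.1354² = 0.0223.
L/D = CL/CD = 0.1354 / 0.0223 = 6.07

L/D = 6.07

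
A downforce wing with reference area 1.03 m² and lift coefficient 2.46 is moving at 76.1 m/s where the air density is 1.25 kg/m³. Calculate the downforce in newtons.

L = 9170 N

L = ½ρv²S·CL = ½ × 1.25 × 76.1² × 1.03 × 2.46 = 9170 N ≈ 9.17 kN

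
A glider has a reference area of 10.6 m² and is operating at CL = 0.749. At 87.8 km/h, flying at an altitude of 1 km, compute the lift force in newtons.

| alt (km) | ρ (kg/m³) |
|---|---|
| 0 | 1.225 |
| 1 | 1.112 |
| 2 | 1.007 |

L = 2630 N

At 1 km, from the table: ρ = 1.112 kg/m³.
Convert speed: v = 87.8 km/h ÷ 3.6 = 24.39 m/s.
L = ½ρv²S·CL = ½ × 1.112 × 24.39² × 10.6 × 0.749 = 2630 N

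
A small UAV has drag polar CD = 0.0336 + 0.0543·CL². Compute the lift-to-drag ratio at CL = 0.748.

CD = 0.0336 + 0.0543 × 0.748² = 0.06398
L/D = CL/CD = 0.748 / 0.06398 = 11.7

L/D = 11.7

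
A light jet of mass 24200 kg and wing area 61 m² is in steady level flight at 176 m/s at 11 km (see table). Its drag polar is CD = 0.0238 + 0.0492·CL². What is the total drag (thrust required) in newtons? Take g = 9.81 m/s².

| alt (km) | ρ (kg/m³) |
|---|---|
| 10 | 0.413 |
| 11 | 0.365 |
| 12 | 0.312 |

At 11 km, from the table: ρ = 0.365 kg/m³.
Weight W = mg = 24200 × 9.81 = 2.374×10^5 N; in level flight L = W.
Dynamic pressure q = 0.5 × 0.365 × 176² = 5653 Pa.
Required CL = L/(qS) = 2.374×10^5/(5653·61) = 0.6884.
CD = 0.0238 + 0.0492 × 0.6884² = 0.04712.
D = q·S·CD = 5653 × 61 × 0.04712 = 16250 N

D = 16200 N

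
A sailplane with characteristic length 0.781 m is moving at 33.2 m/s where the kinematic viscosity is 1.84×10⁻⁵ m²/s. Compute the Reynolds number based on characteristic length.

Re = v·c/ν = 33.2 × 0.781 / (1.84×10⁻⁵) = 1.41×10^6

Re = 1.41×10^6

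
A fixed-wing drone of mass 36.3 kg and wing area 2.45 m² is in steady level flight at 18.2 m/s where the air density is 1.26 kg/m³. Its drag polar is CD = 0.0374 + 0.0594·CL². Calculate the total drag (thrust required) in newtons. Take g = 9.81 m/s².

D = 33.9 N

Level flight ⇒ L = W = m·g = 36.3 × 9.81 = 356.1 N.
Dynamic pressure q = 0.5 × 1.26 × 18.2² = 208.7 Pa.
CL = W/(q·S) = 356.1 / (208.7 × 2.45) = 0.6965.
CD = 0.0374 + 0.0594 × 0.6965² = 0.06622.
D = q·S·CD = 208.7 × 2.45 × 0.06622 = 33.85 N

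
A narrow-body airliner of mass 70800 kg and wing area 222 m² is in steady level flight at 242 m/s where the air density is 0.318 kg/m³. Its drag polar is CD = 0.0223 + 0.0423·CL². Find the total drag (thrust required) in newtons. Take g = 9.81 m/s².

Level flight ⇒ L = W = m·g = 70800 × 9.81 = 6.9455×10^5 N.
Dynamic pressure q = 0.5 × 0.318 × 242² = 9312 Pa.
Required CL = L/(qS) = 6.9455×10^5/(9312·222) = 0.336.
CD = 0.0223 + 0.0423 × 0.336² = 0.02708.
D = q·S·CD = 9312 × 222 × 0.02708 = 55970 N

D = 56000 N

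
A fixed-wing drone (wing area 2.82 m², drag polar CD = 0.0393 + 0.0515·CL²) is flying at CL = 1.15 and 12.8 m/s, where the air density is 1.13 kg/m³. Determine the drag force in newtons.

CD = 0.0393 + 0.0515 × 1.15² = 0.1074
D = ½ρv²S·CD = ½ × 1.13 × 12.8² × 2.82 × 0.1074 = 28 N

D = 28 N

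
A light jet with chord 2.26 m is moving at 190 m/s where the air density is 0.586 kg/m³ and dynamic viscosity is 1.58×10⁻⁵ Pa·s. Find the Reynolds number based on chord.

Re = ρ·v·c/μ = 0.586 × 190 × 2.26 / (1.58×10⁻⁵) = 1.59×10^7

Re = 1.59×10^7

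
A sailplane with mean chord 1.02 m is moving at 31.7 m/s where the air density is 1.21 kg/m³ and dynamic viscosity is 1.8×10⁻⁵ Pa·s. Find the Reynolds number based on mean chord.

Re = ρ·v·c/μ = 1.21 × 31.7 × 1.02 / (1.8×10⁻⁵) = 2.17×10^6

Re = 2.17×10^6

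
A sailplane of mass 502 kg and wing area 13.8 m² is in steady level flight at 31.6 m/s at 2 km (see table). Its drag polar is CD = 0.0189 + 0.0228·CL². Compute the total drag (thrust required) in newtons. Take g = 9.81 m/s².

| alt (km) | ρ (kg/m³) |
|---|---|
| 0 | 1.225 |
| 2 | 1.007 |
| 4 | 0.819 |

At 2 km, from the table: ρ = 1.007 kg/m³.
Level flight ⇒ L = W = m·g = 502 × 9.81 = 4924.6 N.
q = ½ρv² = ½ × 1.007 × 31.6² = 502.8 Pa.
CL = W/(q·S) = 4924.6 / (502.8 × 13.8) = 0.7098.
CD = 0.0189 + 0.0228 × 0.7098² = 0.03039.
D = q·S·CD = 502.8 × 13.8 × 0.03039 = 210.8 N

D = 211 N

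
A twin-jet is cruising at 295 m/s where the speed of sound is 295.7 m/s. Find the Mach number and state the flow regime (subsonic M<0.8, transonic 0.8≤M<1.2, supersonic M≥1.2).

M = v/a = 295 / 295.7 = 0.998
M = 0.998 → transonic.

M = 0.998 (transonic)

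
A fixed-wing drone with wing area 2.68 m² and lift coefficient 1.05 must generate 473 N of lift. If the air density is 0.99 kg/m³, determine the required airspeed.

L = ½ρv²S·CL ⇒ v = √(2L/(ρ·S·CL))
v = √(2 × 473 / (0.99 × 2.68 × 1.05)) = √339.6 = 18.4 m/s

v = 18.4 m/s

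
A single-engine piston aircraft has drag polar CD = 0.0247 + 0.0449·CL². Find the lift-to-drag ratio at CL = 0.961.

CD = 0.0247 + 0.0449 × 0.961² = 0.06617
L/D = CL/CD = 0.961 / 0.06617 = 14.5

L/D = 14.5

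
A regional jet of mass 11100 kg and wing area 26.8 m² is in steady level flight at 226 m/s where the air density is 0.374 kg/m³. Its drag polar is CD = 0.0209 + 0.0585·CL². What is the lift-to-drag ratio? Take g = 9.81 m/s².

Level flight ⇒ L = W = m·g = 11100 × 9.81 = 1.0889×10^5 N.
q = ½ρv² = ½ × 0.374 × 226² = 9551 Pa.
CL = 2W/(ρv²S) = 2×1.0889×10^5/(0.374×226²×26.8) = 0.4254.
CD = 0.0209 + 0.0585 × 0.4254² = 0.03149.
L/D = CL/CD = 0.4254 / 0.03149 = 13.5

L/D = 13.5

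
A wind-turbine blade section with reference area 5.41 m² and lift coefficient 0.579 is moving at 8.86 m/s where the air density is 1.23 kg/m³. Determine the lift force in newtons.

Dynamic pressure q = ½ρv² = ½ × 1.23 × 8.86² = 48.28 Pa.
L = q·S·CL = 48.28 × 5.41 × 0.579 = 151 N

L = 151 N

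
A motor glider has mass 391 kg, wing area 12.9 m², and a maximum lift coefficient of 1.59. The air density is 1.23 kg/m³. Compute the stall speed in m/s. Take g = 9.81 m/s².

V_stall = 17.4 m/s

At stall, lift equals weight: L = W = m·g = 391 × 9.81 = 3836 N.
V_stall = √(2W/(ρ·S·CL,max)) = √(2 × 3836 / (1.23 × 12.9 × 1.59))
V_stall = √304.1 = 17.4 m/s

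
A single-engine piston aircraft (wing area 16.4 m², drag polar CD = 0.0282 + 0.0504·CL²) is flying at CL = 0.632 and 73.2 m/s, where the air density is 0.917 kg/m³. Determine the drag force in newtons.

D = 1950 N

CD = 0.0282 + 0.0504 × 0.632² = 0.04833
D = ½ρv²S·CD = ½ × 0.917 × 73.2² × 16.4 × 0.04833 = 1950 N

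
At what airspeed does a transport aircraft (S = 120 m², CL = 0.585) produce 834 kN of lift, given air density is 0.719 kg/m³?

L = ½ρv²S·CL ⇒ v = √(2L/(ρ·S·CL))
v = √(2 × 8.34×10^5 / (0.719 × 120 × 0.585)) = √33050 = 182 m/s

v = 182 m/s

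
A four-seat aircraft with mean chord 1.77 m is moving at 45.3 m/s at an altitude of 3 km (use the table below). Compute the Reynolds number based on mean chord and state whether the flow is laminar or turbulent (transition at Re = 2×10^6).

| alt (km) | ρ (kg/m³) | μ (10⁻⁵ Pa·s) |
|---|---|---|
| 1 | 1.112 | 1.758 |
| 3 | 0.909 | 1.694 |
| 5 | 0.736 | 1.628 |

Re = 4.3×10^6 (turbulent)

At 3 km, from the table: ρ = 0.909 kg/m³, μ = 1.694×10⁻⁵ Pa·s.
Re = ρ·v·c/μ = 0.909 × 45.3 × 1.77 / (1.694×10⁻⁵) = 4.3×10^6
Since 4.3×10^6 > 2×10^6, the flow is turbulent.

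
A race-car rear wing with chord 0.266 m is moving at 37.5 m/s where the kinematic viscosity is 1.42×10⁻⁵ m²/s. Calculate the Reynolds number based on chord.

Re = v·c/ν = 37.5 × 0.266 / (1.42×10⁻⁵) = 7.02×10^5

Re = 7.02×10^5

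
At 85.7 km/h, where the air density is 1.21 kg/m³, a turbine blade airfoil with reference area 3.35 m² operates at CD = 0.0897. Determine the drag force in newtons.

D = 103 N

Convert speed: v = 85.7 km/h ÷ 3.6 = 23.81 m/s.
D = ½ρv²S·CD = ½ × 1.21 × 23.81² × 3.35 × 0.0897 = 103 N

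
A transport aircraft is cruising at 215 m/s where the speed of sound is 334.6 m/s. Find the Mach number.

M = v/a = 215 / 334.6 = 0.643

M = 0.643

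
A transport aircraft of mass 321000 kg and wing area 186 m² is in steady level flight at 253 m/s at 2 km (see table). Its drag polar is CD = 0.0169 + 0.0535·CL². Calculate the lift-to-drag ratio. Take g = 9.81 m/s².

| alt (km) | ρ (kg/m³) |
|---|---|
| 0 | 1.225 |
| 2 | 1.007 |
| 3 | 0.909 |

L/D = 16.6

At 2 km, from the table: ρ = 1.007 kg/m³.
Weight W = mg = 321000 × 9.81 = 3.149×10^6 N; in level flight L = W.
q = ½ρv² = ½ × 1.007 × 253² = 32230 Pa.
CL = W/(q·S) = 3.149×10^6 / (32230 × 186) = 0.5253.
CD = 0.0169 + 0.0535 × 0.5253² = 0.03166.
L/D = CL/CD = 0.5253 / 0.03166 = 16.6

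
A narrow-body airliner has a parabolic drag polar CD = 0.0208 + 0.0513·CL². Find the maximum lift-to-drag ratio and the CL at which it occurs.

For CD = CD0 + K·CL², (L/D)max occurs at CL* = √(CD0/K) and equals 1/(2√(K·CD0)).
(L/D)max = 1/(2√(0.0513 × 0.0208)) = 1/(2 × 0.03267) = 15.3
CL* = √(0.0208/0.0513) = 0.637

(L/D)max = 15.3, at CL = 0.637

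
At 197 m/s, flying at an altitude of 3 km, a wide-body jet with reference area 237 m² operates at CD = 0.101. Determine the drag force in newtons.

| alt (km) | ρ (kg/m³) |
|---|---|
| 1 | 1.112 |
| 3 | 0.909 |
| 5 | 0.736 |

D = 4.22×10^5 N

At 3 km, from the table: ρ = 0.909 kg/m³.
D = ½ρv²S·CD = ½ × 0.909 × 197² × 237 × 0.101 = 4.22×10^5 N ≈ 422 kN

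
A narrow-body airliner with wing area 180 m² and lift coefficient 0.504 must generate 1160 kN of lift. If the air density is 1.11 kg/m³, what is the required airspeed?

v = 152 m/s

L = ½ρv²S·CL ⇒ v = √(2L/(ρ·S·CL))
v = √(2 × 1.16×10^6 / (1.11 × 180 × 0.504)) = √23040 = 152 m/s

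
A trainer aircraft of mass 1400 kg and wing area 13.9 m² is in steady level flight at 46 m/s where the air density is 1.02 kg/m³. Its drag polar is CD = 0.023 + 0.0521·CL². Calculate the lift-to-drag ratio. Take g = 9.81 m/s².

In steady level flight, lift balances weight: W = mg = 1400 × 9.81 = 13734 N.
Dynamic pressure q = 0.5 × 1.02 × 46² = 1079 Pa.
CL = 2W/(ρv²S) = 2×13734/(1.02×46²×13.9) = 0.9156.
CD = 0.023 + 0.0521 × 0.9156² = 0.06667.
L/D = CL/CD = 0.9156 / 0.06667 = 13.7

L/D = 13.7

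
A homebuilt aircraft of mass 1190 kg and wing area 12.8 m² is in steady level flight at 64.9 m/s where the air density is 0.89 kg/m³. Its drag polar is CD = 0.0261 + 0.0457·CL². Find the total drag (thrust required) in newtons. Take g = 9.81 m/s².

D = 886 N

In steady level flight, lift balances weight: W = mg = 1190 × 9.81 = 11674 N.
Dynamic pressure q = 0.5 × 0.89 × 64.9² = 1874 Pa.
CL = 2W/(ρv²S) = 2×11674/(0.89×64.9²×12.8) = 0.4866.
CD = 0.0261 + 0.0457 × 0.4866² = 0.03692.
D = q·S·CD = 1874 × 12.8 × 0.03692 = 885.8 N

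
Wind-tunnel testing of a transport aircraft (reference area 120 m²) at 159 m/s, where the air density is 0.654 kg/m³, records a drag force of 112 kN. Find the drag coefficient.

CD = 0.113

From D = ½ρv²S·CD, rearranging gives CD = 2D/(ρv²S).
CD = 2 × 1.12×10^5 / (0.654 × 159² × 120) = 0.113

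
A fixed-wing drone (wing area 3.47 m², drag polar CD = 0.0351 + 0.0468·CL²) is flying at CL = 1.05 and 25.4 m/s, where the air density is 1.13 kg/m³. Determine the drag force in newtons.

D = 110 N

CD = 0.0351 + 0.0468 × 1.05² = 0.0867
D = ½ρv²S·CD = ½ × 1.13 × 25.4² × 3.47 × 0.0867 = 110 N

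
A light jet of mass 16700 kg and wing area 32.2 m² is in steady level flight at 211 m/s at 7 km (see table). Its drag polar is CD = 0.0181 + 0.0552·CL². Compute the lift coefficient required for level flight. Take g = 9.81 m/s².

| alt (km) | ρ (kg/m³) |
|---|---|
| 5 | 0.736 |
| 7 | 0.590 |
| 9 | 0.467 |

At 7 km, from the table: ρ = 0.590 kg/m³.
In steady level flight, lift balances weight: W = mg = 16700 × 9.81 = 1.6383×10^5 N.
q = ½ρv² = ½ × 0.59 × 211² = 13130 Pa.
Required CL = L/(qS) = 1.6383×10^5/(13130·32.2) = 0.3874.

CL = 0.387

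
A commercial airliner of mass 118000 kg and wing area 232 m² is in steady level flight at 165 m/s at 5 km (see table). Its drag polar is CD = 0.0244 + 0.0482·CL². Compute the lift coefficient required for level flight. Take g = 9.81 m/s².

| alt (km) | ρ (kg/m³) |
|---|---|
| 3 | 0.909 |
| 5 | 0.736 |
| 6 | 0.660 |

At 5 km, from the table: ρ = 0.736 kg/m³.
Level flight ⇒ L = W = m·g = 118000 × 9.81 = 1.1576×10^6 N.
q = ½ρv² = ½ × 0.736 × 165² = 10020 Pa.
Required CL = L/(qS) = 1.1576×10^6/(10020·232) = 0.498.

CL = 0.498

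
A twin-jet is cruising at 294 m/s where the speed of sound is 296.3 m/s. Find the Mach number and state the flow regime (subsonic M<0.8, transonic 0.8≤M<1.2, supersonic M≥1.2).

M = 0.992 (transonic)

M = v/a = 294 / 296.3 = 0.992
M = 0.992 → transonic.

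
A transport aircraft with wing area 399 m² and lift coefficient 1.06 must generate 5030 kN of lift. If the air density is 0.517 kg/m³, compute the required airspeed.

L = ½ρv²S·CL ⇒ v = √(2L/(ρ·S·CL))
v = √(2 × 5.03×10^6 / (0.517 × 399 × 1.06)) = √46010 = 214 m/s

v = 214 m/s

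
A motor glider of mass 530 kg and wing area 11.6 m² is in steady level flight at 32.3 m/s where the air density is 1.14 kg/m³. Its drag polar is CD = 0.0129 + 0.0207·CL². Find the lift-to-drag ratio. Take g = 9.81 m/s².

L/D = 30.6

In steady level flight, lift balances weight: W = mg = 530 × 9.81 = 5199.3 N.
q = ½ρv² = ½ × 1.14 × 32.3² = 594.7 Pa.
CL = W/(q·S) = 5199.3 / (594.7 × 11.6) = 0.7537.
CD = 0.0129 + 0.0207 × 0.7537² = 0.02466.
L/D = CL/CD = 0.7537 / 0.02466 = 30.6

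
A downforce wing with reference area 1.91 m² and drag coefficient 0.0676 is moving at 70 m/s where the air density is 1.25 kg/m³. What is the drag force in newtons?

D = 395 N

Dynamic pressure q = ½ρv² = ½ × 1.25 × 70² = 3062 Pa.
D = q·S·CD = 3062 × 1.91 × 0.0676 = 395 N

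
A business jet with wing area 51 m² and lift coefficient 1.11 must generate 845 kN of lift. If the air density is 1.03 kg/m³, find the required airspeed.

v = 170 m/s

L = ½ρv²S·CL ⇒ v = √(2L/(ρ·S·CL))
v = √(2 × 8.45×10^5 / (1.03 × 51 × 1.11)) = √28980 = 170 m/s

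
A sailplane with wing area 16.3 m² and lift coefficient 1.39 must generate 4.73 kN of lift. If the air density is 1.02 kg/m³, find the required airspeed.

L = ½ρv²S·CL ⇒ v = √(2L/(ρ·S·CL))
v = √(2 × 4730 / (1.02 × 16.3 × 1.39)) = √409.3 = 20.2 m/s

v = 20.2 m/s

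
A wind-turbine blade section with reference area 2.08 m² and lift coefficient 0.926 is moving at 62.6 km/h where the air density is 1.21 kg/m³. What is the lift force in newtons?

L = 352 N

Convert speed: v = 62.6 km/h ÷ 3.6 = 17.39 m/s.
Dynamic pressure q = ½ρv² = ½ × 1.21 × 17.39² = 182.9 Pa.
L = q·S·CL = 182.9 × 2.08 × 0.926 = 352 N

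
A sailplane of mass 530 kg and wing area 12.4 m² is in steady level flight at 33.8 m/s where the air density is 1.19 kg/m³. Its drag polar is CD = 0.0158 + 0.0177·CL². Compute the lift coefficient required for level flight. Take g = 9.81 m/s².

CL = 0.617

Level flight ⇒ L = W = m·g = 530 × 9.81 = 5199.3 N.
q = ½ρv² = ½ × 1.19 × 33.8² = 679.8 Pa.
CL = W/(q·S) = 5199.3 / (679.8 × 12.4) = 0.6168.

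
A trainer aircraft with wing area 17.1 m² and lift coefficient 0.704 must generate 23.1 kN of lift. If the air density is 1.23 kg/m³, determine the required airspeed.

v = 55.9 m/s

L = ½ρv²S·CL ⇒ v = √(2L/(ρ·S·CL))
v = √(2 × 23100 / (1.23 × 17.1 × 0.704)) = √3120 = 55.9 m/s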